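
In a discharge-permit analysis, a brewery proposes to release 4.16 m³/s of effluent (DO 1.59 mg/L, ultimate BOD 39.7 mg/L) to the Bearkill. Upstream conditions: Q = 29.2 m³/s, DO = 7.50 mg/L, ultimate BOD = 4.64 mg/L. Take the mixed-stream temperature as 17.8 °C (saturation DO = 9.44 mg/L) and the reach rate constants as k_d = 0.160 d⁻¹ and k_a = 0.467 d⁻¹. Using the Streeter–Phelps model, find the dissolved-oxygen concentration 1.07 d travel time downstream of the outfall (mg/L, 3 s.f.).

Mixed DO = (29.2×7.50 + 4.16×1.59)/(29.2+4.16) = 225.6/33.36 = 6.763 mg/L.
Mixed L₀ = (29.2×4.64 + 4.16×39.7)/(33.36) = 300.6/33.36 = 9.012 mg/L.
Initial deficit D₀ = C_s − DO₀ = 9.44 − 6.763 = 2.677 mg/L.
D(1.07) = [0.160×9.012/(0.467−0.160)](e^(−0.160×1.07) − e^(−0.467×1.07)) + 2.677 e^(−0.467×1.07)
= 4.697 × (0.8427 − 0.6067) + 2.677 × 0.6067 = 2.732 mg/L.
DO = 9.44 − 2.732 = 6.708 mg/L.

DO ≈ 6.71 mg/L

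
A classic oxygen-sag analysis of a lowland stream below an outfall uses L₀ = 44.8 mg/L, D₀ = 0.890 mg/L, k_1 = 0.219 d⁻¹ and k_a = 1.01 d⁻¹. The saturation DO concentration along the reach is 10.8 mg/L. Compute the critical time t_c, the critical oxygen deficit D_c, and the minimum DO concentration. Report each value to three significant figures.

t_c = [1/(k_a−k_1)] ln[(k_a/k_1)(1 − D₀(k_a−k_1)/(k_1 L₀))]
= [1/(1.01−0.219)] ln[(1.01/0.219)(1 − 0.890×0.7910/(0.219×44.8))]
= (1/0.7910) ln[4.612 × 0.9282] = 1.264 × ln(4.281) = 1.264 × 1.454 = 1.838 d.
L(t_c) = L₀ e^(−k_1 t_c) = 44.8 × 0.6686 = 29.95 mg/L, and at the critical point k_a D_c = k_1 L, so D_c = (0.219/1.01) × 29.95 = 6.495 mg/L.
Minimum DO = C_s − D_c = 10.8 − 6.495 = 4.305 mg/L.

t_c ≈ 1.84 d; D_c ≈ 6.49 mg/L; min DO ≈ 4.31 mg/L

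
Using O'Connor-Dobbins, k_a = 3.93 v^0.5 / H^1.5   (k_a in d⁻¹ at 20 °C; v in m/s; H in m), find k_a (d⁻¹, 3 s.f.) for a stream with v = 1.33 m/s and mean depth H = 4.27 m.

k_a ≈ 0.514 d⁻¹

k_a = 3.93 × 1.33^0.5 / 4.27^1.5 = 3.93 × 1.153 / 8.824 = 0.5137 d⁻¹.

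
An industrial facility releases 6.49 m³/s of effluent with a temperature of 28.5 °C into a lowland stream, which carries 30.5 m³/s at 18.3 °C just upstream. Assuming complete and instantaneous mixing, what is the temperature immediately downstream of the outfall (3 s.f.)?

Flow-weighted mixing: C = (Q_r C_r + Q_w C_w)/(Q_r + Q_w)
= (30.5×18.3 + 6.49×28.5)/(30.5 + 6.49) = 743.1/36.99 = 20.09 °C.

20.1 °C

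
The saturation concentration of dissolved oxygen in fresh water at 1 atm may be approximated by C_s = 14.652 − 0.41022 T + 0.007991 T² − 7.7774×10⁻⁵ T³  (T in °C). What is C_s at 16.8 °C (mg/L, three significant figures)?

C_s = 14.652 − 0.41022×16.8 + 0.007991×16.8² − 7.7774×10⁻⁵×16.8³ = 9.647 mg/L.

C_s ≈ 9.65 mg/L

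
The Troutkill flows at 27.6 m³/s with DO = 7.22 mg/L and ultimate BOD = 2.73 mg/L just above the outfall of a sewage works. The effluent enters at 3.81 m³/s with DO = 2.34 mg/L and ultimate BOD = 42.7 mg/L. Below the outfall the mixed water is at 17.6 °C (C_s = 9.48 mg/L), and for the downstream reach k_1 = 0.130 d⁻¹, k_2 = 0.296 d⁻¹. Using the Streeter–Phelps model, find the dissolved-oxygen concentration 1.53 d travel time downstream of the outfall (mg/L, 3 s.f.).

DO ≈ 6.58 mg/L

Mixed DO = (27.6×7.22 + 3.81×2.34)/(27.6+3.81) = 208.2/31.41 = 6.628 mg/L.
Mixed L₀ = (27.6×2.73 + 3.81×42.7)/(31.41) = 238.0/31.41 = 7.578 mg/L.
Initial deficit D₀ = C_s − DO₀ = 9.48 − 6.628 = 2.852 mg/L.
D(1.53) = [0.130×7.578/(0.296−0.130)](e^(−0.130×1.53) − e^(−0.296×1.53)) + 2.852 e^(−0.296×1.53)
= 5.935 × (0.8196 − 0.6358) + 2.852 × 0.6358 = 2.904 mg/L.
DO = 9.48 − 2.904 = 6.576 mg/L.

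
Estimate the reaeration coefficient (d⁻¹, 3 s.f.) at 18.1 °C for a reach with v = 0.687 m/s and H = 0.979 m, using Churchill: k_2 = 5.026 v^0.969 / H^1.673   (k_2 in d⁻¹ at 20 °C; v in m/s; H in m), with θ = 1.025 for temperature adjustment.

k_2(20) = 5.026 × 0.687^0.969 / 0.979^1.673 = 5.026 × 0.6950 / 0.9651 = 3.620 d⁻¹.
k_2(18.1) = 3.620 × 1.025^(18.1−20) = 3.620 × 0.9542 = 3.454 d⁻¹.

k_2 ≈ 3.45 d⁻¹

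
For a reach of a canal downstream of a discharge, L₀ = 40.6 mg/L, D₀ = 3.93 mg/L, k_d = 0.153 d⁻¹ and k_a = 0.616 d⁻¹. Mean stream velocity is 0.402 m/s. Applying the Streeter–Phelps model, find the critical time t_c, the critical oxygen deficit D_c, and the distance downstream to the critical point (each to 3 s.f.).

t_c ≈ 2.26 d; D_c ≈ 7.14 mg/L; x_c ≈ 78.5 km

With k_a/k_d = 4.026 and 1 − D₀(k_a−k_d)/(k_d L₀) = 0.7071,
t_c = ln(4.026 × 0.7071) / (0.616 − 0.153) = ln(2.847) / 0.4630 = 1.046/0.4630 = 2.260 d.
L(t_c) = L₀ e^(−k_d t_c) = 40.6 × 0.7077 = 28.73 mg/L, and at the critical point k_a D_c = k_d L, so D_c = (0.153/0.616) × 28.73 = 7.137 mg/L.
x_c = v t_c = 0.402 m/s × 2.260 d × 86400 s/d = 78480 m ≈ 78.5 km.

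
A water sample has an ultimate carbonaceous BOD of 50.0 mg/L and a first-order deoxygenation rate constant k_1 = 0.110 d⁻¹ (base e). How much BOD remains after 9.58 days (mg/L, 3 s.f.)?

L_t = L₀ e^(−k_1 t) = 50.0 × e^(−0.110×9.58) = 50.0 × 0.3486 = 17.43 mg/L.

L ≈ 17.4 mg/L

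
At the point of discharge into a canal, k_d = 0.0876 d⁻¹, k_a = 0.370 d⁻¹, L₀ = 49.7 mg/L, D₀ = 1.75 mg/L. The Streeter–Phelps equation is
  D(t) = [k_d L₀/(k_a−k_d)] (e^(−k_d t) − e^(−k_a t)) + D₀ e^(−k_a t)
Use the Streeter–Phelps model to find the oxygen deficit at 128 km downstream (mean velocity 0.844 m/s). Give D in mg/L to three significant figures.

D ≈ 6.08 mg/L

Travel time t = x/v = 128 km / (0.844 m/s) = 128000 m / 0.844 m/s = 151700 s = 1.755 d.
k_d L₀/(k_a−k_d) = 0.0876×49.7/(0.370−0.0876) = 4.354/0.2824 = 15.42 mg/L.
e^(−k_d t) = e^(−0.0876×1.755) = 0.8575; e^(−k_a t) = e^(−0.370×1.755) = 0.5223.
D = 15.42 × (0.8575 − 0.5223) + 1.75 × 0.5223 = 5.167 + 0.9141 = 6.081 mg/L.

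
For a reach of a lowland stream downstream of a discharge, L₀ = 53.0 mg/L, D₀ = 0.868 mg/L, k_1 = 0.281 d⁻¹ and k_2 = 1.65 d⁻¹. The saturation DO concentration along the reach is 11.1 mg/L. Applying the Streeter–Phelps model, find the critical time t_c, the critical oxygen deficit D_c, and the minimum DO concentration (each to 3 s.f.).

t_c ≈ 1.23 d; D_c ≈ 6.38 mg/L; min DO ≈ 4.72 mg/L

At the critical point dD/dt = 0, so k_1 L₀ e^(−k_1 t) = k_2 D. Substituting D(t) from the Streeter–Phelps equation and solving for t gives
t_c = ln[(k_2/k_1)(1 − D₀(k_2−k_1)/(k_1 L₀))] / (k_2−k_1).
Here k_2−k_1 = 1.369 d⁻¹ and 1 − D₀(k_2−k_1)/(k_1 L₀) = 1 − 0.868×1.369/(0.281×53.0) = 0.9202, so
t_c = ln(5.872 × 0.9202) / 1.369 = 1.687 / 1.369 = 1.232 d.
D_c = (k_1/k_2) L₀ e^(−k_1 t_c) = (0.281/1.65) × 53.0 × e^(−0.281×1.232) = 0.1703 × 53.0 × 0.7073 = 6.384 mg/L.
Minimum DO = C_s − D_c = 11.1 − 6.384 = 4.716 mg/L.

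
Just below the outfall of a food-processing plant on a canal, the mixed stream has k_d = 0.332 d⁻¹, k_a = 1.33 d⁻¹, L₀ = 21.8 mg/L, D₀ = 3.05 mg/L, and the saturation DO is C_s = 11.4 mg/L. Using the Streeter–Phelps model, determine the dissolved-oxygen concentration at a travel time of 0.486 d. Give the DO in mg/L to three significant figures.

k_d L₀/(k_a−k_d) = 0.332×21.8/(1.33−0.332) = 7.238/0.9980 = 7.252 mg/L.
e^(−k_d t) = e^(−0.332×0.4860) = 0.8510; e^(−k_a t) = e^(−1.33×0.4860) = 0.5239.
D = 7.252 × (0.8510 − 0.5239) + 3.05 × 0.5239 = 2.372 + 1.598 = 3.970 mg/L.
DO = C_s − D = 11.4 − 3.970 = 7.430 mg/L.

DO ≈ 7.43 mg/L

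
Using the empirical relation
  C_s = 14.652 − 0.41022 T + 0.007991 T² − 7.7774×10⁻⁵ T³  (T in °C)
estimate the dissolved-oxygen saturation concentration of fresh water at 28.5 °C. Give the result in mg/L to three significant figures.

C_s ≈ 7.65 mg/L

C_s = 14.652 − 0.41022×28.5 + 0.007991×28.5² − 7.7774×10⁻⁵×28.5³ = 7.651 mg/L.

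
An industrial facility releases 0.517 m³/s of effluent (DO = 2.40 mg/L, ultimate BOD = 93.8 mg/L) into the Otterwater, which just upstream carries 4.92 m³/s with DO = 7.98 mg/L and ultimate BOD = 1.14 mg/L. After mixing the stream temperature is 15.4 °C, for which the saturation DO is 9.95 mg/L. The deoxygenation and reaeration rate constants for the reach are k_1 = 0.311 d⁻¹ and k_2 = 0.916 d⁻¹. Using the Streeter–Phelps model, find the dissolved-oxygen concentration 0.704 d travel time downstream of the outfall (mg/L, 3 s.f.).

DO ≈ 7.21 mg/L

Mixed DO = (4.92×7.98 + 0.517×2.40)/(4.92+0.517) = 40.50/5.437 = 7.449 mg/L.
Mixed L₀ = (4.92×1.14 + 0.517×93.8)/(5.437) = 54.10/5.437 = 9.951 mg/L.
Initial deficit D₀ = C_s − DO₀ = 9.95 − 7.449 = 2.501 mg/L.
D(0.704) = [0.311×9.951/(0.916−0.311)](e^(−0.311×0.704) − e^(−0.916×0.704)) + 2.501 e^(−0.916×0.704)
= 5.115 × (0.8034 − 0.5247) + 2.501 × 0.5247 = 2.737 mg/L.
DO = 9.95 − 2.737 = 7.213 mg/L.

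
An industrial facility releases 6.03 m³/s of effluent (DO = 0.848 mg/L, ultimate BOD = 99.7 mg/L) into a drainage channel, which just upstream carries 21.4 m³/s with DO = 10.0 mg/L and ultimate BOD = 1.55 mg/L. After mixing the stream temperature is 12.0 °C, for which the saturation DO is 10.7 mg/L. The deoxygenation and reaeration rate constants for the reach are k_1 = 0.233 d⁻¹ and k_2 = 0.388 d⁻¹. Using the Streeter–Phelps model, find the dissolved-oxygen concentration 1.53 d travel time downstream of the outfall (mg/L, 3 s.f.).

Mixed DO = (21.4×10.0 + 6.03×0.848)/(21.4+6.03) = 219.1/27.43 = 7.988 mg/L.
Mixed L₀ = (21.4×1.55 + 6.03×99.7)/(27.43) = 634.4/27.43 = 23.13 mg/L.
Initial deficit D₀ = C_s − DO₀ = 10.7 − 7.988 = 2.712 mg/L.
D(1.53) = [0.233×23.13/(0.388−0.233)](e^(−0.233×1.53) − e^(−0.388×1.53)) + 2.712 e^(−0.388×1.53)
= 34.76 × (0.7001 − 0.5523) + 2.712 × 0.5523 = 6.637 mg/L.
DO = 10.7 − 6.637 = 4.063 mg/L.

DO ≈ 4.06 mg/L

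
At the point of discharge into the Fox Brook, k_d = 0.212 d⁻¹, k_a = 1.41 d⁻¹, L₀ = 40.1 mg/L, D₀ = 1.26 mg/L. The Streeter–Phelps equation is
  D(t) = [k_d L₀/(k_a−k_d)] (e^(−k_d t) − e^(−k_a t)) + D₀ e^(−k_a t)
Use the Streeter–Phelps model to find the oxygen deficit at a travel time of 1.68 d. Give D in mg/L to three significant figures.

D ≈ 4.42 mg/L

k_d L₀/(k_a−k_d) = 0.212×40.1/(1.41−0.212) = 8.501/1.198 = 7.096 mg/L.
e^(−k_d t) = e^(−0.212×1.680) = 0.7004; e^(−k_a t) = e^(−1.41×1.680) = 0.09359.
D = 7.096 × (0.7004 − 0.09359) + 1.26 × 0.09359 = 4.306 + 0.1179 = 4.424 mg/L.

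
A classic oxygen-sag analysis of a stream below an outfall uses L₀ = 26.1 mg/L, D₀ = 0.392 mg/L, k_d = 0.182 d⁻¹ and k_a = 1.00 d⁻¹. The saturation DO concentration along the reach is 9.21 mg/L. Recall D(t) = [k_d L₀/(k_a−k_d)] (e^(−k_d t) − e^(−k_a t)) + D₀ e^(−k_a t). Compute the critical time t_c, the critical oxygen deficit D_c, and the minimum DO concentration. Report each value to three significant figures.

t_c ≈ 2.00 d; D_c ≈ 3.30 mg/L; min DO ≈ 5.91 mg/L

At the critical point dD/dt = 0, so k_d L₀ e^(−k_d t) = k_a D. Substituting D(t) from the Streeter–Phelps equation and solving for t gives
t_c = ln[(k_a/k_d)(1 − D₀(k_a−k_d)/(k_d L₀))] / (k_a−k_d).
Here k_a−k_d = 0.8180 d⁻¹ and 1 − D₀(k_a−k_d)/(k_d L₀) = 1 − 0.392×0.8180/(0.182×26.1) = 0.9325, so
t_c = ln(5.495 × 0.9325) / 0.8180 = 1.634 / 0.8180 = 1.997 d.
D_c = (k_d/k_a) L₀ e^(−k_d t_c) = (0.182/1.00) × 26.1 × e^(−0.182×1.997) = 0.1820 × 26.1 × 0.6952 = 3.302 mg/L.
Minimum DO = C_s − D_c = 9.21 − 3.302 = 5.908 mg/L.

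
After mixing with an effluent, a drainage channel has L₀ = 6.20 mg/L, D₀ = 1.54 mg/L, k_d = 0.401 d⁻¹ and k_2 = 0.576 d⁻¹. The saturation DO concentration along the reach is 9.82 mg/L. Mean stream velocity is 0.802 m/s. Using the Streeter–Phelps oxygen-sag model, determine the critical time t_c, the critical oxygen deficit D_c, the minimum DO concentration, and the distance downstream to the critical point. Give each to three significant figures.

With k_2/k_d = 1.436 and 1 − D₀(k_2−k_d)/(k_d L₀) = 0.8916,
t_c = ln(1.436 × 0.8916) / (0.576 − 0.401) = ln(1.281) / 0.1750 = 0.2474/0.1750 = 1.414 d.
D_c = (k_d/k_2) L₀ e^(−k_d t_c) = (0.401/0.576) × 6.20 × e^(−0.401×1.414) = 0.6962 × 6.20 × 0.5673 = 2.449 mg/L.
Minimum DO = C_s − D_c = 9.82 − 2.449 = 7.371 mg/L.
x_c = v t_c = 0.802 m/s × 1.414 d × 86400 s/d = 97960 m ≈ 98.0 km.

t_c ≈ 1.41 d; D_c ≈ 2.45 mg/L; min DO ≈ 7.37 mg/L; x_c ≈ 98.0 km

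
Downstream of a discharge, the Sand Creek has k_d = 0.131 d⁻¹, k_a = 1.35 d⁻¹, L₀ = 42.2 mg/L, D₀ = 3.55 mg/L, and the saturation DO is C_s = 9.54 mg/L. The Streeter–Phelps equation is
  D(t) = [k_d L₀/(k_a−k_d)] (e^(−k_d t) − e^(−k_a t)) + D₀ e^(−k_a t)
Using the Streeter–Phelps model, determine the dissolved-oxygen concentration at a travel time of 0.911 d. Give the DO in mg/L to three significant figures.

k_d L₀/(k_a−k_d) = 0.131×42.2/(1.35−0.131) = 5.528/1.219 = 4.535 mg/L.
e^(−k_d t) = e^(−0.131×0.9110) = 0.8875; e^(−k_a t) = e^(−1.35×0.9110) = 0.2923.
D = 4.535 × (0.8875 − 0.2923) + 3.55 × 0.2923 = 2.699 + 1.038 = 3.737 mg/L.
DO = C_s − D = 9.54 − 3.737 = 5.803 mg/L.

DO ≈ 5.80 mg/L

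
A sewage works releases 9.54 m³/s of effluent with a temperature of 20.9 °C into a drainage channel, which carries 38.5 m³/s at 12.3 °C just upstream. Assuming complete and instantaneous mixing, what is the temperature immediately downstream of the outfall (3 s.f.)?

Flow-weighted mixing: C = (Q_r C_r + Q_w C_w)/(Q_r + Q_w)
= (38.5×12.3 + 9.54×20.9)/(38.5 + 9.54) = 672.9/48.04 = 14.01 °C.

14.0 °C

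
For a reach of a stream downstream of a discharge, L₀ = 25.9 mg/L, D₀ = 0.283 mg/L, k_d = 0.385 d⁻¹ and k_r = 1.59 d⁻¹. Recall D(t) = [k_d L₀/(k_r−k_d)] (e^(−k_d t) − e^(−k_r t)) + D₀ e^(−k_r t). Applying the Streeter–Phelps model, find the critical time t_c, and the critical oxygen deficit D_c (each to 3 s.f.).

At the critical point dD/dt = 0, so k_d L₀ e^(−k_d t) = k_r D. Substituting D(t) from the Streeter–Phelps equation and solving for t gives
t_c = ln[(k_r/k_d)(1 − D₀(k_r−k_d)/(k_d L₀))] / (k_r−k_d).
Here k_r−k_d = 1.205 d⁻¹ and 1 − D₀(k_r−k_d)/(k_d L₀) = 1 − 0.283×1.205/(0.385×25.9) = 0.9658, so
t_c = ln(4.130 × 0.9658) / 1.205 = 1.383 / 1.205 = 1.148 d.
D_c = (k_d/k_r) L₀ e^(−k_d t_c) = (0.385/1.59) × 25.9 × e^(−0.385×1.148) = 0.2421 × 25.9 × 0.6427 = 4.031 mg/L.

t_c ≈ 1.15 d; D_c ≈ 4.03 mg/L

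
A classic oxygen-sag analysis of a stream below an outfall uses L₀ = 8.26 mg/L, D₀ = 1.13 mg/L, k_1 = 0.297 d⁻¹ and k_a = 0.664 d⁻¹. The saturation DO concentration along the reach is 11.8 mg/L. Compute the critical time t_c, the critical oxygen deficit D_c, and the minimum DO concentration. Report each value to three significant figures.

t_c = [1/(k_a−k_1)] ln[(k_a/k_1)(1 − D₀(k_a−k_1)/(k_1 L₀))]
= [1/(0.664−0.297)] ln[(0.664/0.297)(1 − 1.13×0.3670/(0.297×8.26))]
= (1/0.3670) ln[2.236 × 0.8310] = 2.725 × ln(1.858) = 2.725 × 0.6194 = 1.688 d.
L(t_c) = L₀ e^(−k_1 t_c) = 8.26 × 0.6058 = 5.004 mg/L, and at the critical point k_a D_c = k_1 L, so D_c = (0.297/0.664) × 5.004 = 2.238 mg/L.
Minimum DO = C_s − D_c = 11.8 − 2.238 = 9.562 mg/L.

t_c ≈ 1.69 d; D_c ≈ 2.24 mg/L; min DO ≈ 9.56 mg/L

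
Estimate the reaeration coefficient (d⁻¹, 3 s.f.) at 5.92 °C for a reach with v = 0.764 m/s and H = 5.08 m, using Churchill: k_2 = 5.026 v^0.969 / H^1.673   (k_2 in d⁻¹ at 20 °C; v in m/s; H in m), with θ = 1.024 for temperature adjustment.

k_2 ≈ 0.183 d⁻¹

k_2(20) = 5.026 × 0.764^0.969 / 5.08^1.673 = 5.026 × 0.7704 / 15.17 = 0.2553 d⁻¹.
k_2(5.92) = 0.2553 × 1.024^(5.92−20) = 0.2553 × 0.7161 = 0.1828 d⁻¹.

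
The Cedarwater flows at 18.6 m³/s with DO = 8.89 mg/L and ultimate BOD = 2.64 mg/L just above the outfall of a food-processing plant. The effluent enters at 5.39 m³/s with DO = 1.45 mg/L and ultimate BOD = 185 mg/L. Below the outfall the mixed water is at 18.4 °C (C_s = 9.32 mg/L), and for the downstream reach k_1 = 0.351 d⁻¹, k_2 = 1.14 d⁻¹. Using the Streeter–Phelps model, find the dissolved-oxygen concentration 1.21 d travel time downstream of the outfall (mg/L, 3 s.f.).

Mixed DO = (18.6×8.89 + 5.39×1.45)/(18.6+5.39) = 173.2/23.99 = 7.218 mg/L.
Mixed L₀ = (18.6×2.64 + 5.39×185)/(23.99) = 1046/23.99 = 43.61 mg/L.
Initial deficit D₀ = C_s − DO₀ = 9.32 − 7.218 = 2.102 mg/L.
D(1.21) = [0.351×43.61/(1.14−0.351)](e^(−0.351×1.21) − e^(−1.14×1.21)) + 2.102 e^(−1.14×1.21)
= 19.40 × (0.6540 − 0.2517) + 2.102 × 0.2517 = 8.333 mg/L.
DO = 9.32 − 8.333 = 0.9871 mg/L.

DO ≈ 0.987 mg/L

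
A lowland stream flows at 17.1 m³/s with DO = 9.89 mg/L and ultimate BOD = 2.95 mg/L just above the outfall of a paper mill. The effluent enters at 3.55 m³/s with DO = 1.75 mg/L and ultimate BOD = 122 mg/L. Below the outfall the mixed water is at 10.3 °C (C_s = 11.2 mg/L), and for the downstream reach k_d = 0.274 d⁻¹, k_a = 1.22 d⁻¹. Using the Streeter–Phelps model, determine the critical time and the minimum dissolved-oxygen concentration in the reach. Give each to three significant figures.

t_c ≈ 1.04 d; minimum DO ≈ 7.24 mg/L

Mixed DO = (17.1×9.89 + 3.55×1.75)/(17.1+3.55) = 175.3/20.65 = 8.491 mg/L.
Mixed L₀ = (17.1×2.95 + 3.55×122)/(20.65) = 483.5/20.65 = 23.42 mg/L.
Initial deficit D₀ = C_s − DO₀ = 11.2 − 8.491 = 2.709 mg/L.
t_c = (1/0.9460) ln[(1.22/0.274)(1 − 2.709×0.9460/(0.274×23.42))] = 1.057 × ln(2.674) = 1.040 d.
D_c = (0.274/1.22) × 23.42 × e^(−0.274×1.040) = 0.2246 × 23.42 × 0.7521 = 3.955 mg/L.
Minimum DO = 11.2 − 3.955 = 7.245 mg/L.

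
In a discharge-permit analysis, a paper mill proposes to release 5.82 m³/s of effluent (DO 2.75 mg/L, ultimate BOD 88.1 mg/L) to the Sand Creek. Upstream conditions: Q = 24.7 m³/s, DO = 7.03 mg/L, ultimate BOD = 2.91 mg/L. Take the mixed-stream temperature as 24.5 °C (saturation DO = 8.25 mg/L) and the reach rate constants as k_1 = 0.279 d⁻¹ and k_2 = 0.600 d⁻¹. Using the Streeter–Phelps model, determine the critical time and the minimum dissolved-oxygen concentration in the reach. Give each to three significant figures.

Mixed DO = (24.7×7.03 + 5.82×2.75)/(24.7+5.82) = 189.6/30.52 = 6.214 mg/L.
Mixed L₀ = (24.7×2.91 + 5.82×88.1)/(30.52) = 584.6/30.52 = 19.16 mg/L.
Initial deficit D₀ = C_s − DO₀ = 8.25 − 6.214 = 2.036 mg/L.
t_c = (1/0.3210) ln[(0.600/0.279)(1 − 2.036×0.3210/(0.279×19.16))] = 3.115 × ln(1.888) = 1.979 d.
D_c = (0.279/0.600) × 19.16 × e^(−0.279×1.979) = 0.4650 × 19.16 × 0.5757 = 5.128 mg/L.
Minimum DO = 8.25 − 5.128 = 3.122 mg/L.

t_c ≈ 1.98 d; minimum DO ≈ 3.12 mg/L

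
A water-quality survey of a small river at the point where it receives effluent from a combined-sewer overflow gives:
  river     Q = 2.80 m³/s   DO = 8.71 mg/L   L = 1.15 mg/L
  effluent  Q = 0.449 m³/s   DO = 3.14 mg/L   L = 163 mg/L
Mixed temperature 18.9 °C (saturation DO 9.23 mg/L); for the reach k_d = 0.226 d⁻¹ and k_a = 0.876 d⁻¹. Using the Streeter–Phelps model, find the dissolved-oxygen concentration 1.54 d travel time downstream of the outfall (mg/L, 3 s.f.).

DO ≈ 5.24 mg/L

Mixed DO = (2.80×8.71 + 0.449×3.14)/(2.80+0.449) = 25.80/3.249 = 7.940 mg/L.
Mixed L₀ = (2.80×1.15 + 0.449×163)/(3.249) = 76.41/3.249 = 23.52 mg/L.
Initial deficit D₀ = C_s − DO₀ = 9.23 − 7.940 = 1.290 mg/L.
D(1.54) = [0.226×23.52/(0.876−0.226)](e^(−0.226×1.54) − e^(−0.876×1.54)) + 1.290 e^(−0.876×1.54)
= 8.177 × (0.7061 − 0.2595) + 1.290 × 0.2595 = 3.986 mg/L.
DO = 9.23 − 3.986 = 5.244 mg/L.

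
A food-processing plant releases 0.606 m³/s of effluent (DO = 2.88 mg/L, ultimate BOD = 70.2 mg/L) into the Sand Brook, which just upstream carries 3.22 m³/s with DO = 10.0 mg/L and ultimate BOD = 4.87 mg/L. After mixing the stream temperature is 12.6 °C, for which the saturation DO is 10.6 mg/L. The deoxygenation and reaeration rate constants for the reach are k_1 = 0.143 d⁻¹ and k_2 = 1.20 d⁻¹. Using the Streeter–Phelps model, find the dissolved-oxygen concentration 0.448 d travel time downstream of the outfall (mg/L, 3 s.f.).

DO ≈ 8.86 mg/L

Mixed DO = (3.22×10.0 + 0.606×2.88)/(3.22+0.606) = 33.95/3.826 = 8.872 mg/L.
Mixed L₀ = (3.22×4.87 + 0.606×70.2)/(3.826) = 58.22/3.826 = 15.22 mg/L.
Initial deficit D₀ = C_s − DO₀ = 10.6 − 8.872 = 1.728 mg/L.
D(0.448) = [0.143×15.22/(1.20−0.143)](e^(−0.143×0.448) − e^(−1.20×0.448)) + 1.728 e^(−1.20×0.448)
= 2.059 × (0.9379 − 0.5841) + 1.728 × 0.5841 = 1.738 mg/L.
DO = 10.6 − 1.738 = 8.862 mg/L.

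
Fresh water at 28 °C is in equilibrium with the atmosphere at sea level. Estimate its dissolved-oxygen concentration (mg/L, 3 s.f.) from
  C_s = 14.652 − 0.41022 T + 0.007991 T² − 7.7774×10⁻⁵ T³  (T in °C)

C_s = 14.652 − 0.41022×28 + 0.007991×28² − 7.7774×10⁻⁵×28³ = 7.723 mg/L.

C_s ≈ 7.72 mg/L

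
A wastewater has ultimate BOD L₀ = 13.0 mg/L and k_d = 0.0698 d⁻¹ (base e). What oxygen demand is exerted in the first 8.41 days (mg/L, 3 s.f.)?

y_t = L₀(1 − e^(−k_d t)) = 13.0 × (1 − e^(−0.0698×8.41))
= 13.0 × (1 − 0.5560) = 13.0 × 0.4440 = 5.772 mg/L.

y ≈ 5.77 mg/L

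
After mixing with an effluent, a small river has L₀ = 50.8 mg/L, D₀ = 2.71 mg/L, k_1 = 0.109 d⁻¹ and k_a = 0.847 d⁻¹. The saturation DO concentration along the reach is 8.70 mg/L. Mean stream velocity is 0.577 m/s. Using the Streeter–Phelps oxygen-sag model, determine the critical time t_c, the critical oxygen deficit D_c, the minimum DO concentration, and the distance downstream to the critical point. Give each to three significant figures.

t_c ≈ 2.17 d; D_c ≈ 5.16 mg/L; min DO ≈ 3.54 mg/L; x_c ≈ 108 km

t_c = [1/(k_a−k_1)] ln[(k_a/k_1)(1 − D₀(k_a−k_1)/(k_1 L₀))]
= [1/(0.847−0.109)] ln[(0.847/0.109)(1 − 2.71×0.7380/(0.109×50.8))]
= (1/0.7380) ln[7.771 × 0.6388] = 1.355 × ln(4.964) = 1.355 × 1.602 = 2.171 d.
D_c = (k_1/k_a) L₀ e^(−k_1 t_c) = (0.109/0.847) × 50.8 × e^(−0.109×2.171) = 0.1287 × 50.8 × 0.7893 = 5.160 mg/L.
Minimum DO = C_s − D_c = 8.70 − 5.160 = 3.540 mg/L.
x_c = v t_c = 0.577 m/s × 2.171 d × 86400 s/d = 108200 m ≈ 108 km.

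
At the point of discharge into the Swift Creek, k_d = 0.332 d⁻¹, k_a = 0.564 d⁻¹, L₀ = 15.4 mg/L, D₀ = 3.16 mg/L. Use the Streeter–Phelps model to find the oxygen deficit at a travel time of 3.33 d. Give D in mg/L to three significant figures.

k_d L₀/(k_a−k_d) = 0.332×15.4/(0.564−0.332) = 5.113/0.2320 = 22.04 mg/L.
e^(−k_d t) = e^(−0.332×3.330) = 0.3310; e^(−k_a t) = e^(−0.564×3.330) = 0.1529.
D = 22.04 × (0.3310 − 0.1529) + 3.16 × 0.1529 = 3.926 + 0.4831 = 4.409 mg/L.

D ≈ 4.41 mg/L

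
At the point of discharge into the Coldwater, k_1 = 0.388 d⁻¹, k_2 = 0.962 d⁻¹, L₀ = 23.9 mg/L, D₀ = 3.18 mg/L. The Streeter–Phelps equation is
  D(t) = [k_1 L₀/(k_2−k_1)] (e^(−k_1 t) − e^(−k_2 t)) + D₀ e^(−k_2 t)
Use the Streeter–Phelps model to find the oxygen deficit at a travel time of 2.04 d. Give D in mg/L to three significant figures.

k_1 L₀/(k_2−k_1) = 0.388×23.9/(0.962−0.388) = 9.273/0.5740 = 16.16 mg/L.
e^(−k_1 t) = e^(−0.388×2.040) = 0.4532; e^(−k_2 t) = e^(−0.962×2.040) = 0.1405.
D = 16.16 × (0.4532 − 0.1405) + 3.18 × 0.1405 = 5.051 + 0.4468 = 5.498 mg/L.

D ≈ 5.50 mg/L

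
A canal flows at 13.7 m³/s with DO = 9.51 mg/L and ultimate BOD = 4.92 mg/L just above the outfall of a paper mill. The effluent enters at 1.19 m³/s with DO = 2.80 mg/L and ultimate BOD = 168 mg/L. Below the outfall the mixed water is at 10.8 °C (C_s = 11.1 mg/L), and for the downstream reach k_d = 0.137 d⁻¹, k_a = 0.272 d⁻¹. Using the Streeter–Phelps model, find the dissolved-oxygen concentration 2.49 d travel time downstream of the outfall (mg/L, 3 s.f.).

DO ≈ 6.32 mg/L

Mixed DO = (13.7×9.51 + 1.19×2.80)/(13.7+1.19) = 133.6/14.89 = 8.974 mg/L.
Mixed L₀ = (13.7×4.92 + 1.19×168)/(14.89) = 267.3/14.89 = 17.95 mg/L.
Initial deficit D₀ = C_s − DO₀ = 11.1 − 8.974 = 2.126 mg/L.
D(2.49) = [0.137×17.95/(0.272−0.137)](e^(−0.137×2.49) − e^(−0.272×2.49)) + 2.126 e^(−0.272×2.49)
= 18.22 × (0.7110 − 0.5080) + 2.126 × 0.5080 = 4.778 mg/L.
DO = 11.1 − 4.778 = 6.322 mg/L.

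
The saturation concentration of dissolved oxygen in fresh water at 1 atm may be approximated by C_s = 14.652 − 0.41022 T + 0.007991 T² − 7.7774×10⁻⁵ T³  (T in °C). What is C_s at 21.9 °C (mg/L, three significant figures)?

C_s = 14.652 − 0.41022×21.9 + 0.007991×21.9² − 7.7774×10⁻⁵×21.9³ = 8.684 mg/L.

C_s ≈ 8.68 mg/L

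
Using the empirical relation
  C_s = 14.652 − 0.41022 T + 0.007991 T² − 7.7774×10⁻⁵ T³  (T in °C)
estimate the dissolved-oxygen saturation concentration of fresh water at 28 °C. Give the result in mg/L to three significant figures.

C_s = 14.652 − 0.41022×28 + 0.007991×28² − 7.7774×10⁻⁵×28³ = 7.723 mg/L.

C_s ≈ 7.72 mg/L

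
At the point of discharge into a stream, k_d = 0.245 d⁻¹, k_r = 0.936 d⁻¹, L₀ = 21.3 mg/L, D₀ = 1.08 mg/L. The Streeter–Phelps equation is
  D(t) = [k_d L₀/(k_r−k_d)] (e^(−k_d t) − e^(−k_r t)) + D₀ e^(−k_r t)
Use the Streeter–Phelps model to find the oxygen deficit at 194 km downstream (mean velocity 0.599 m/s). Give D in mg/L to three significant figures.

Travel time t = x/v = 194 km / (0.599 m/s) = 194000 m / 0.599 m/s = 323900 s = 3.749 d.
k_d L₀/(k_r−k_d) = 0.245×21.3/(0.936−0.245) = 5.218/0.6910 = 7.552 mg/L.
e^(−k_d t) = e^(−0.245×3.749) = 0.3992; e^(−k_r t) = e^(−0.936×3.749) = 0.02994.
D = 7.552 × (0.3992 − 0.02994) + 1.08 × 0.02994 = 2.788 + 0.03233 = 2.821 mg/L.

D ≈ 2.82 mg/L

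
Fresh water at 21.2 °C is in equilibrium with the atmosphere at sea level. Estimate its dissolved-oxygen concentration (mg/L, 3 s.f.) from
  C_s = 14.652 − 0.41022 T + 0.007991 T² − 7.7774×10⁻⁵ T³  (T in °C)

C_s = 14.652 − 0.41022×21.2 + 0.007991×21.2² − 7.7774×10⁻⁵×21.2³ = 8.806 mg/L.

C_s ≈ 8.81 mg/L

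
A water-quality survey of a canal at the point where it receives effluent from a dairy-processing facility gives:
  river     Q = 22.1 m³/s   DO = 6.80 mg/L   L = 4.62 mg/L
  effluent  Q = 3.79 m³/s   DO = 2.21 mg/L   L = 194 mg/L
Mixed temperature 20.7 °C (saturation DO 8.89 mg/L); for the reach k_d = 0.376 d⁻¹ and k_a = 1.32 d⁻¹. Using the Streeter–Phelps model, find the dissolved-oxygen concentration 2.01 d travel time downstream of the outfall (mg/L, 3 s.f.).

DO ≈ 3.55 mg/L

Mixed DO = (22.1×6.80 + 3.79×2.21)/(22.1+3.79) = 158.7/25.89 = 6.128 mg/L.
Mixed L₀ = (22.1×4.62 + 3.79×194)/(25.89) = 837.4/25.89 = 32.34 mg/L.
Initial deficit D₀ = C_s − DO₀ = 8.89 − 6.128 = 2.762 mg/L.
D(2.01) = [0.376×32.34/(1.32−0.376)](e^(−0.376×2.01) − e^(−1.32×2.01)) + 2.762 e^(−1.32×2.01)
= 12.88 × (0.4697 − 0.07043) + 2.762 × 0.07043 = 5.338 mg/L.
DO = 8.89 − 5.338 = 3.552 mg/L.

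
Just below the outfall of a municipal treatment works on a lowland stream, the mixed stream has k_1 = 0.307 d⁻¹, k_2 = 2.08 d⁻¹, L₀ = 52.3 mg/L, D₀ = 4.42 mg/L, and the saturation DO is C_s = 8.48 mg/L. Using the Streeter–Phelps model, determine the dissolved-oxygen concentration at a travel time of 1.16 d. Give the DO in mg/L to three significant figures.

k_1 L₀/(k_2−k_1) = 0.307×52.3/(2.08−0.307) = 16.06/1.773 = 9.056 mg/L.
e^(−k_1 t) = e^(−0.307×1.160) = 0.7004; e^(−k_2 t) = e^(−2.08×1.160) = 0.08956.
D = 9.056 × (0.7004 − 0.08956) + 4.42 × 0.08956 = 5.532 + 0.3959 = 5.927 mg/L.
DO = C_s − D = 8.48 − 5.927 = 2.553 mg/L.

DO ≈ 2.55 mg/L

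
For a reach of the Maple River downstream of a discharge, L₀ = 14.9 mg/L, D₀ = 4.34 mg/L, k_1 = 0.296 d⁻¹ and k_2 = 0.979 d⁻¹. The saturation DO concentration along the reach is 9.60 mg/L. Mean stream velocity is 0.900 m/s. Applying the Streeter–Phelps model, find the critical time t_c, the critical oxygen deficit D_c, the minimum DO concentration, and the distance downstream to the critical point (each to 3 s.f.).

t_c ≈ 0.119 d; D_c ≈ 4.35 mg/L; min DO ≈ 5.25 mg/L; x_c ≈ 9.24 km

With k_2/k_1 = 3.307 and 1 − D₀(k_2−k_1)/(k_1 L₀) = 0.3279,
t_c = ln(3.307 × 0.3279) / (0.979 − 0.296) = ln(1.085) / 0.6830 = 0.08113/0.6830 = 0.1188 d.
L(t_c) = L₀ e^(−k_1 t_c) = 14.9 × 0.9654 = 14.39 mg/L, and at the critical point k_2 D_c = k_1 L, so D_c = (0.296/0.979) × 14.39 = 4.349 mg/L.
Minimum DO = C_s − D_c = 9.60 − 4.349 = 5.251 mg/L.
x_c = v t_c = 0.900 m/s × 0.1188 d × 86400 s/d = 9237 m ≈ 9.24 km.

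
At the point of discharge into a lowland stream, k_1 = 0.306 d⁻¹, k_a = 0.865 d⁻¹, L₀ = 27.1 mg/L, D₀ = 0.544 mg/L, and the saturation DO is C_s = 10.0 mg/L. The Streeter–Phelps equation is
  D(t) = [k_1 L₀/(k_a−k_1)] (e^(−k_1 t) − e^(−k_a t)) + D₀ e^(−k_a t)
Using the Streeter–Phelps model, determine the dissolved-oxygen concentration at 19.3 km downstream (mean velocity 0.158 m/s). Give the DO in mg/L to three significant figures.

DO ≈ 4.58 mg/L

Travel time t = x/v = 19.3 km / (0.158 m/s) = 19300 m / 0.158 m/s = 122200 s = 1.414 d.
k_1 L₀/(k_a−k_1) = 0.306×27.1/(0.865−0.306) = 8.293/0.5590 = 14.83 mg/L.
e^(−k_1 t) = e^(−0.306×1.414) = 0.6488; e^(−k_a t) = e^(−0.865×1.414) = 0.2944.
D = 14.83 × (0.6488 − 0.2944) + 0.544 × 0.2944 = 5.258 + 0.1601 = 5.418 mg/L.
DO = C_s − D = 10.0 − 5.418 = 4.582 mg/L.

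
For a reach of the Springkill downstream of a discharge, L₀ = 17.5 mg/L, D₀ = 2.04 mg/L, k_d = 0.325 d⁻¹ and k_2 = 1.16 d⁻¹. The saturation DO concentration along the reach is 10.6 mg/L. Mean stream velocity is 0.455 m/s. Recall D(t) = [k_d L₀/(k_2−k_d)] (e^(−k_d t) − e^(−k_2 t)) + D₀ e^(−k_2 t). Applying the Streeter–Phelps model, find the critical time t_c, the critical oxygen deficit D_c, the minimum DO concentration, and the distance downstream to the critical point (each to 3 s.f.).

t_c ≈ 1.10 d; D_c ≈ 3.43 mg/L; min DO ≈ 7.17 mg/L; x_c ≈ 43.1 km

At the critical point dD/dt = 0, so k_d L₀ e^(−k_d t) = k_2 D. Substituting D(t) from the Streeter–Phelps equation and solving for t gives
t_c = ln[(k_2/k_d)(1 − D₀(k_2−k_d)/(k_d L₀))] / (k_2−k_d).
Here k_2−k_d = 0.8350 d⁻¹ and 1 − D₀(k_2−k_d)/(k_d L₀) = 1 − 2.04×0.8350/(0.325×17.5) = 0.7005, so
t_c = ln(3.569 × 0.7005) / 0.8350 = 0.9164 / 0.8350 = 1.097 d.
D_c = (k_d/k_2) L₀ e^(−k_d t_c) = (0.325/1.16) × 17.5 × e^(−0.325×1.097) = 0.2802 × 17.5 × 0.7000 = 3.432 mg/L.
Minimum DO = C_s − D_c = 10.6 − 3.432 = 7.168 mg/L.
x_c = v t_c = 0.455 m/s × 1.097 d × 86400 s/d = 43140 m ≈ 43.1 km.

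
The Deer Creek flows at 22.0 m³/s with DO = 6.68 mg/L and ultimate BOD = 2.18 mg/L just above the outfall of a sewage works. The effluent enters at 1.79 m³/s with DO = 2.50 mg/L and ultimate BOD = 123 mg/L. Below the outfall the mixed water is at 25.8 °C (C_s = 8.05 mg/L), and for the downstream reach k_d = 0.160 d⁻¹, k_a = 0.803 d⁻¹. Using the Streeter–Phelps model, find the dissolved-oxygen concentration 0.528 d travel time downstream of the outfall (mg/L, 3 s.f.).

DO ≈ 6.21 mg/L

Mixed DO = (22.0×6.68 + 1.79×2.50)/(22.0+1.79) = 151.4/23.79 = 6.365 mg/L.
Mixed L₀ = (22.0×2.18 + 1.79×123)/(23.79) = 268.1/23.79 = 11.27 mg/L.
Initial deficit D₀ = C_s − DO₀ = 8.05 − 6.365 = 1.685 mg/L.
D(0.528) = [0.160×11.27/(0.803−0.160)](e^(−0.160×0.528) − e^(−0.803×0.528)) + 1.685 e^(−0.803×0.528)
= 2.805 × (0.9190 − 0.6544) + 1.685 × 0.6544 = 1.844 mg/L.
DO = 8.05 − 1.844 = 6.206 mg/L.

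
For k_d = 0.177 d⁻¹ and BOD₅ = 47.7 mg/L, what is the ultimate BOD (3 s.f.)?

BOD₅ = L₀(1 − e^(−5k_d)) ⇒ L₀ = BOD₅ / (1 − e^(−5×0.177))
= 47.7 / (1 − 0.4127) = 47.7 / 0.5873 = 81.22 mg/L.

L₀ ≈ 81.2 mg/L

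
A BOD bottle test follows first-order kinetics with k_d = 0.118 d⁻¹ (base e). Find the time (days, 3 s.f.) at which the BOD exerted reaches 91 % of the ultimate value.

t ≈ 20.4 d

y/L₀ = 1 − e^(−k_d t) = 0.91 ⇒ e^(−k_d t) = 0.0900
t = −ln(0.0900) / 0.118 = 2.408 / 0.118 = 20.41 d.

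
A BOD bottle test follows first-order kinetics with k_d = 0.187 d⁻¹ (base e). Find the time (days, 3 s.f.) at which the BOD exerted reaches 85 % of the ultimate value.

y/L₀ = 1 − e^(−k_d t) = 0.85 ⇒ e^(−k_d t) = 0.150
t = −ln(0.150) / 0.187 = 1.897 / 0.187 = 10.15 d.

t ≈ 10.1 d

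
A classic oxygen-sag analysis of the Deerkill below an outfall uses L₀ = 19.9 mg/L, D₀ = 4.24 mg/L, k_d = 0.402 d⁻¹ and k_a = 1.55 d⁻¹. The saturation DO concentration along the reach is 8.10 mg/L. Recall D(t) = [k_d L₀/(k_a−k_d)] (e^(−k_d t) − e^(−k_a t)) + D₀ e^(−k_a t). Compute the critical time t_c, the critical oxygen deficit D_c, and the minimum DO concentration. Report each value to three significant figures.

t_c = [1/(k_a−k_d)] ln[(k_a/k_d)(1 − D₀(k_a−k_d)/(k_d L₀))]
= [1/(1.55−0.402)] ln[(1.55/0.402)(1 − 4.24×1.148/(0.402×19.9))]
= (1/1.148) ln[3.856 × 0.3915] = 0.8711 × ln(1.510) = 0.8711 × 0.4119 = 0.3588 d.
D_c = (k_d/k_a) L₀ e^(−k_d t_c) = (0.402/1.55) × 19.9 × e^(−0.402×0.3588) = 0.2594 × 19.9 × 0.8657 = 4.468 mg/L.
Minimum DO = C_s − D_c = 8.10 − 4.468 = 3.632 mg/L.

t_c ≈ 0.359 d; D_c ≈ 4.47 mg/L; min DO ≈ 3.63 mg/L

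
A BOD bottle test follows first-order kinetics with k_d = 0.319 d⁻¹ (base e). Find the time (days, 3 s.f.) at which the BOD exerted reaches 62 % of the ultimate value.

y/L₀ = 1 − e^(−k_d t) = 0.62 ⇒ e^(−k_d t) = 0.380
t = −ln(0.380) / 0.319 = 0.9676 / 0.319 = 3.033 d.

t ≈ 3.03 d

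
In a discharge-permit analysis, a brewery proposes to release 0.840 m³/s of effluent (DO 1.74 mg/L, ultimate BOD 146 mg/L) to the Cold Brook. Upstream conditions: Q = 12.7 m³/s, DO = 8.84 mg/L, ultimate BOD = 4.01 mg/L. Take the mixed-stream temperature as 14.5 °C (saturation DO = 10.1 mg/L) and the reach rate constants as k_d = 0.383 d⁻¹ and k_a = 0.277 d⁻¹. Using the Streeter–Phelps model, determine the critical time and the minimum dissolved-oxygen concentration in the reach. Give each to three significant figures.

Mixed DO = (12.7×8.84 + 0.840×1.74)/(12.7+0.840) = 113.7/13.54 = 8.400 mg/L.
Mixed L₀ = (12.7×4.01 + 0.840×146)/(13.54) = 173.6/13.54 = 12.82 mg/L.
Initial deficit D₀ = C_s − DO₀ = 10.1 − 8.400 = 1.700 mg/L.
t_c = (1/-0.1060) ln[(0.277/0.383)(1 − 1.700×-0.1060/(0.383×12.82))] = -9.434 × ln(0.7498) = 2.717 d.
D_c = (0.383/0.277) × 12.82 × e^(−0.383×2.717) = 1.383 × 12.82 × 0.3533 = 6.262 mg/L.
Minimum DO = 10.1 − 6.262 = 3.838 mg/L.

t_c ≈ 2.72 d; minimum DO ≈ 3.84 mg/L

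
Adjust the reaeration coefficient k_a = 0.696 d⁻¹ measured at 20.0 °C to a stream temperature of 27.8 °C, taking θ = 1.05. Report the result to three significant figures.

k_a(T₂) = k_a(T₁) · θ^(T₂−T₁) = 0.696 × 1.05^(27.8−20.0)
= 0.696 × 1.05^7.80 = 0.696 × 1.463 = 1.018 d⁻¹.

k_a ≈ 1.02 d⁻¹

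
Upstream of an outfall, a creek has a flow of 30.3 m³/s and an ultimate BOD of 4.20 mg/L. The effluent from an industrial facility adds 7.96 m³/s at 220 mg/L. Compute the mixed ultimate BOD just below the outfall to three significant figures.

49.1 mg/L

Flow-weighted mixing: C = (Q_r C_r + Q_w C_w)/(Q_r + Q_w)
= (30.3×4.20 + 7.96×220)/(30.3 + 7.96) = 1878/38.26 = 49.10 mg/L.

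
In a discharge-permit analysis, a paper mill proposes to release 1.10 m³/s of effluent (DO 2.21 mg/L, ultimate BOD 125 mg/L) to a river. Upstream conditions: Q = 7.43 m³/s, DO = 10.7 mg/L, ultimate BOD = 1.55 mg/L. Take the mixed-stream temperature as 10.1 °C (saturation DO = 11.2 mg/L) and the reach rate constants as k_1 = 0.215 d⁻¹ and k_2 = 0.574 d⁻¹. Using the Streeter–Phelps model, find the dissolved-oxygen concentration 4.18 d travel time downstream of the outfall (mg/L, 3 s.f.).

DO ≈ 7.75 mg/L

Mixed DO = (7.43×10.7 + 1.10×2.21)/(7.43+1.10) = 81.93/8.530 = 9.605 mg/L.
Mixed L₀ = (7.43×1.55 + 1.10×125)/(8.530) = 149.0/8.530 = 17.47 mg/L.
Initial deficit D₀ = C_s − DO₀ = 11.2 − 9.605 = 1.595 mg/L.
D(4.18) = [0.215×17.47/(0.574−0.215)](e^(−0.215×4.18) − e^(−0.574×4.18)) + 1.595 e^(−0.574×4.18)
= 10.46 × (0.4071 − 0.09078) + 1.595 × 0.09078 = 3.454 mg/L.
DO = 11.2 − 3.454 = 7.746 mg/L.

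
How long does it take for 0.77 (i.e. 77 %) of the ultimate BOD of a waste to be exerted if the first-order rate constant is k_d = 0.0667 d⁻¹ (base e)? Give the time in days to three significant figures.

y/L₀ = 1 − e^(−k_d t) = 0.77 ⇒ e^(−k_d t) = 0.230
t = −ln(0.230) / 0.0667 = 1.470 / 0.0667 = 22.03 d.

t ≈ 22.0 d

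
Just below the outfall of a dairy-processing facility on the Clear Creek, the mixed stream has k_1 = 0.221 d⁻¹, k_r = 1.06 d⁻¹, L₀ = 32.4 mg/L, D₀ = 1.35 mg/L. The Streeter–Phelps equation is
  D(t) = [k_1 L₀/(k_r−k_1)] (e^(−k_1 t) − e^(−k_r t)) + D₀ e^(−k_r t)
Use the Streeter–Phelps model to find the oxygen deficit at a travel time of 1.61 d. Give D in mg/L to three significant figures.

k_1 L₀/(k_r−k_1) = 0.221×32.4/(1.06−0.221) = 7.160/0.8390 = 8.534 mg/L.
e^(−k_1 t) = e^(−0.221×1.610) = 0.7006; e^(−k_r t) = e^(−1.06×1.610) = 0.1815.
D = 8.534 × (0.7006 − 0.1815) + 1.35 × 0.1815 = 4.430 + 0.2450 = 4.675 mg/L.

D ≈ 4.68 mg/L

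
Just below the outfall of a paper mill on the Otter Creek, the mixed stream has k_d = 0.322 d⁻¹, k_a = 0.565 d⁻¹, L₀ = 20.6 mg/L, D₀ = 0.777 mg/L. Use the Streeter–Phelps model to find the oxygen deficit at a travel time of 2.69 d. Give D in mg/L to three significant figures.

D ≈ 5.68 mg/L

k_d L₀/(k_a−k_d) = 0.322×20.6/(0.565−0.322) = 6.633/0.2430 = 27.30 mg/L.
e^(−k_d t) = e^(−0.322×2.690) = 0.4206; e^(−k_a t) = e^(−0.565×2.690) = 0.2187.
D = 27.30 × (0.4206 − 0.2187) + 0.777 × 0.2187 = 5.509 + 0.1700 = 5.679 mg/L.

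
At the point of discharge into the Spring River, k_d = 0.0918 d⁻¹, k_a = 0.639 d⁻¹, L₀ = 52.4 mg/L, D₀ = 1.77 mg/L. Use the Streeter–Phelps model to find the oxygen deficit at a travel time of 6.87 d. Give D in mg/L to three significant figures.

k_d L₀/(k_a−k_d) = 0.0918×52.4/(0.639−0.0918) = 4.810/0.5472 = 8.791 mg/L.
e^(−k_d t) = e^(−0.0918×6.870) = 0.5322; e^(−k_a t) = e^(−0.639×6.870) = 0.01240.
D = 8.791 × (0.5322 − 0.01240) + 1.77 × 0.01240 = 4.570 + 0.02195 = 4.592 mg/L.

D ≈ 4.59 mg/L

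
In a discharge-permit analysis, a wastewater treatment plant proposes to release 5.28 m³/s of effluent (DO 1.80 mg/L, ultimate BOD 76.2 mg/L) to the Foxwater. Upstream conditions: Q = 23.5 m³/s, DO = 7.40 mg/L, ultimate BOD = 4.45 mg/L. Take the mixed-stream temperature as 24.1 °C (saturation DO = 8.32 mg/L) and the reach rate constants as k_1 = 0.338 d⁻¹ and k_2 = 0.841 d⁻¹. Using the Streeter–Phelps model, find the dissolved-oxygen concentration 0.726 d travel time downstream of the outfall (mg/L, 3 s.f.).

Mixed DO = (23.5×7.40 + 5.28×1.80)/(23.5+5.28) = 183.4/28.78 = 6.373 mg/L.
Mixed L₀ = (23.5×4.45 + 5.28×76.2)/(28.78) = 506.9/28.78 = 17.61 mg/L.
Initial deficit D₀ = C_s − DO₀ = 8.32 − 6.373 = 1.947 mg/L.
D(0.726) = [0.338×17.61/(0.841−0.338)](e^(−0.338×0.726) − e^(−0.841×0.726)) + 1.947 e^(−0.841×0.726)
= 11.84 × (0.7824 − 0.5430) + 1.947 × 0.5430 = 3.890 mg/L.
DO = 8.32 − 3.890 = 4.430 mg/L.

DO ≈ 4.43 mg/L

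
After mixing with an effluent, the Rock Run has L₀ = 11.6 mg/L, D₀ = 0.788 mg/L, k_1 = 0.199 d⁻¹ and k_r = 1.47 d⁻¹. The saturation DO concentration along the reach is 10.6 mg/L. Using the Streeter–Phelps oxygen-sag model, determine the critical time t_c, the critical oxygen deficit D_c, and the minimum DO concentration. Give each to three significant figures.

With k_r/k_1 = 7.387 and 1 − D₀(k_r−k_1)/(k_1 L₀) = 0.5661,
t_c = ln(7.387 × 0.5661) / (1.47 − 0.199) = ln(4.182) / 1.271 = 1.431/1.271 = 1.126 d.
L(t_c) = L₀ e^(−k_1 t_c) = 11.6 × 0.7993 = 9.272 mg/L, and at the critical point k_r D_c = k_1 L, so D_c = (0.199/1.47) × 9.272 = 1.255 mg/L.
Minimum DO = C_s − D_c = 10.6 − 1.255 = 9.345 mg/L.

t_c ≈ 1.13 d; D_c ≈ 1.26 mg/L; min DO ≈ 9.34 mg/L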